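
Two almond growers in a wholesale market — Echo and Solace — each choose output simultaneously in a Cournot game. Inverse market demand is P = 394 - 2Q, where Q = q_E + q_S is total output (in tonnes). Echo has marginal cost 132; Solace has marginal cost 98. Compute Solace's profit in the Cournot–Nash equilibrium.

6050

Echo's profit: π_E = (394 - 2Q)q_E - (132q_E). Setting ∂π_E/∂q_E = 0: 262 - 4q_E - 2(q_S) = 0.
Solace's profit: π_S = (394 - 2Q)q_S - (98q_S). Setting ∂π_S/∂q_S = 0: 296 - 4q_S - 2(q_E) = 0.
Best responses: q_E = (262 - 2q_S)/4, q_S = (296 - 2q_E)/4.
Substituting one into the other gives q_E = 38 and q_S = 55.
Price P = 394 - 2·93 = 208.
Solace's profit: (208 - 98)·55 = 6050.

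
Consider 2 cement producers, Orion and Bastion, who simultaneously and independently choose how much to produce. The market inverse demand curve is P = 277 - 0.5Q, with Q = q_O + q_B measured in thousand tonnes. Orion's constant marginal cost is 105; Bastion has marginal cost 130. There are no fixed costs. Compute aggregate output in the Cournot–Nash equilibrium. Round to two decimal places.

Orion's profit: π_O = (277 - 0.5Q)q_O - (105q_O). Setting ∂π_O/∂q_O = 0: 172 - q_O - (1/2)(q_B) = 0.
Bastion's profit: π_B = (277 - 0.5Q)q_B - (130q_B). Setting ∂π_B/∂q_B = 0: 147 - q_B - (1/2)(q_O) = 0.
Rearranging gives the reaction functions q_O = (172 - (1/2)q_B) and q_B = (147 - (1/2)q_O).
Substituting one into the other gives q_O = 394/3 and q_B = 244/3.
Total output Q = 394/3 + 244/3 = 638/3.

212.67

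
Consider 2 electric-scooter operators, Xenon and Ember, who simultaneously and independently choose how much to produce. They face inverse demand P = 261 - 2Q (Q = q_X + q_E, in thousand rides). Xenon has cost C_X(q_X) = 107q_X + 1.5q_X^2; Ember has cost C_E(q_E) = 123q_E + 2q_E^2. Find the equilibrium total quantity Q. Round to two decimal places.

31.04

Xenon's profit: π_X = (261 - 2Q)q_X - (107q_X + (3/2)q_X²). Setting ∂π_X/∂q_X = 0: 154 - 7q_X - 2(q_E) = 0.
Ember's profit: π_E = (261 - 2Q)q_E - (123q_E + 2q_E²). Setting ∂π_E/∂q_E = 0: 138 - 8q_E - 2(q_X) = 0.
Best responses: q_X = (154 - 2q_E)/7, q_E = (138 - 2q_X)/8.
Substituting one into the other gives q_X = 239/13 and q_E = 329/26.
Total output Q = 239/13 + 329/26 = 807/26.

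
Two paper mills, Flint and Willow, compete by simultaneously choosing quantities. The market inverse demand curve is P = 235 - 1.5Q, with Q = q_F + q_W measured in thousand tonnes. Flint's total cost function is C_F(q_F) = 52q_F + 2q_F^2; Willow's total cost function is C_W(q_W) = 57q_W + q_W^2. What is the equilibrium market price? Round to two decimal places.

160.82

Flint's profit: π_F = (235 - 1.5Q)q_F - (52q_F + 2q_F²). Setting ∂π_F/∂q_F = 0: 183 - 7q_F - (3/2)(q_W) = 0.
Willow's first-order condition: 178 - 5q_W - (3/2)(q_F) = 0.
So q_F = (183 - (3/2)q_W)/7 and q_W = (178 - (3/2)q_F)/5.
Solving the pair: q_F = 19.7863, q_W = 29.6641.
Total output Q = 49.4504, so price P = 235 - (3/2)·49.4504 = 160.8244.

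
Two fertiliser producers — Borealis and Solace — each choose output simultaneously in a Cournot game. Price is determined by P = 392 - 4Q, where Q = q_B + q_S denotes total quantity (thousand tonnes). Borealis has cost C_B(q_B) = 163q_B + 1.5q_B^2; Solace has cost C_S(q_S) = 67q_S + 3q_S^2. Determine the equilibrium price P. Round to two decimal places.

259.68

Borealis's profit: π_B = (392 - 4Q)q_B - (163q_B + (3/2)q_B²). Setting ∂π_B/∂q_B = 0: 229 - 11q_B - 4(q_S) = 0.
Solace's first-order condition: 325 - 14q_S - 4(q_B) = 0.
Rearranging gives the reaction functions q_B = (229 - 4q_S)/11 and q_S = (325 - 4q_B)/14.
Substituting one into the other gives q_B = 953/69 and q_S = 19.2681.
Total output Q = 33.0797, so price P = 392 - 4·33.0797 = 259.6812.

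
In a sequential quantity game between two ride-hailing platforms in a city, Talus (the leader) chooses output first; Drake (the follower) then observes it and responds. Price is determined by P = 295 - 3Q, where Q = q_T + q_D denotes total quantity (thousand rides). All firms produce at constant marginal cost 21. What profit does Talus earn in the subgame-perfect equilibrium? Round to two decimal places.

The follower Drake best-responds to any q_T: π_D = (295 - 3Q)q_D - 21q_D.
∂π_D/∂q_D = 274 - 3q_T - 6q_D = 0 gives the reaction function q_D = (274 - 3q_T)/6.
Talus substitutes q_D(q_T) into its own profit: π_T = q_T(295 - 3q_T - (274 - 3q_T)/2) - 21q_T = (158 - (3/2)q_T)q_T - 21q_T.
Maximising: ∂π_T/∂q_T = 137 - 3q_T = 0, giving q_T = 137/3.
Then q_D = (274 - 3·(137/3))/6 = 137/6.
Price P = 295 - 3·(137/2) = 179/2.
Talus's profit: (179/2 - 21)·(137/3) = 3128.1667.

3128.17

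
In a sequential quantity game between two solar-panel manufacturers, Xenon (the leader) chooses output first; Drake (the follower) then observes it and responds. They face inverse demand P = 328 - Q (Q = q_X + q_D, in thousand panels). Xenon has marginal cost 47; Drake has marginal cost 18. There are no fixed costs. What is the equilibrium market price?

110

Solve by backward induction. Given q_X, the follower Drake maximises π_D = (328 - q_X - q_D)q_D - 18q_D.
Setting the follower's marginal profit to zero, 310 - q_X - 2q_D = 0, i.e. q_D = (310 - q_X)/2.
The leader anticipates this reaction. Substituting into P = 328 - Q gives P = 173 - (1/2)q_X, so π_X = (173 - (1/2)q_X)q_X - 47q_X.
Maximising: ∂π_X/∂q_X = 126 - q_X = 0, giving q_X = 126.
Then q_D = (310 - 126)/2 = 92.
Total output Q = 218, so price P = 328 - 218 = 110.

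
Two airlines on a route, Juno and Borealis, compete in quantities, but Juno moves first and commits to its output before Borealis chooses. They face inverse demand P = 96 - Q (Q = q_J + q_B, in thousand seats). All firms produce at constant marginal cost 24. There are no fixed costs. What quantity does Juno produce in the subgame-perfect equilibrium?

36

Solve by backward induction. Given q_J, the follower Borealis maximises π_B = (96 - q_J - q_B)q_B - 24q_B.
Follower FOC: 72 - q_J - 2q_B = 0, so q_B(q_J) = (72 - q_J)/2.
The leader anticipates this reaction. Substituting into P = 96 - Q gives P = 60 - (1/2)q_J, so π_J = (60 - (1/2)q_J)q_J - 24q_J.
Maximising: ∂π_J/∂q_J = 36 - q_J = 0, giving q_J = 36.
Then q_B = (72 - 36)/2 = 18.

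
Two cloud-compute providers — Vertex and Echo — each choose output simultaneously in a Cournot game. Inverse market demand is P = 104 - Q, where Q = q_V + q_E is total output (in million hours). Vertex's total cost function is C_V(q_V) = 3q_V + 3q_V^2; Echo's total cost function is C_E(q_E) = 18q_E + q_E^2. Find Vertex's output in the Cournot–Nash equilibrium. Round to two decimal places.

10.26

Vertex's profit: π_V = (104 - Q)q_V - (3q_V + 3q_V²). Setting ∂π_V/∂q_V = 0: 101 - 8q_V - (q_E) = 0.
Echo's profit: π_E = (104 - Q)q_E - (18q_E + q_E²). Setting ∂π_E/∂q_E = 0: 86 - 4q_E - (q_V) = 0.
So q_V = (101 - q_E)/8 and q_E = (86 - q_V)/4.
Solving the pair: q_V = 318/31, q_E = 587/31.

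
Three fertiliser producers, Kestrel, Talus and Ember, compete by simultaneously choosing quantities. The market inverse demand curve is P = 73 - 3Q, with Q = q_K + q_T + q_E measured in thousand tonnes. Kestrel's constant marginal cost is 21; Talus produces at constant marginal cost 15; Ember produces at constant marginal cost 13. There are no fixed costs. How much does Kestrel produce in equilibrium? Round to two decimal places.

Kestrel's profit: π_K = (73 - 3Q)q_K - (21q_K). Setting ∂π_K/∂q_K = 0: 52 - 6q_K - 3(q_T + q_E) = 0.
Talus's first-order condition: 58 - 6q_T - 3(q_K + q_E) = 0.
Ember's profit: π_E = (73 - 3Q)q_E - (13q_E). Setting ∂π_E/∂q_E = 0: 60 - 6q_E - 3(q_K + q_T) = 0.
Adding the 3 conditions: 170 − 6Q − 6Q = 0, i.e. Q = 85/6.
Back-substituting: q_K = (52 − 85/2)/3 = 19/6, q_T = (58 − 85/2)/3 = 31/6, q_E = (60 − 85/2)/3 = 35/6.

3.17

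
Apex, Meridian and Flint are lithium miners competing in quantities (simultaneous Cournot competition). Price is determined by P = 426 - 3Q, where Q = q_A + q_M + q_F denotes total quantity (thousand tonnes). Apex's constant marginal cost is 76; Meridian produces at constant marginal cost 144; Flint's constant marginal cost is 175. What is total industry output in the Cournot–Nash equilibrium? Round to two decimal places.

Apex's profit: π_A = (426 - 3Q)q_A - (76q_A). Setting ∂π_A/∂q_A = 0: 350 - 6q_A - 3(q_M + q_F) = 0.
Meridian's profit: π_M = (426 - 3Q)q_M - (144q_M). Setting ∂π_M/∂q_M = 0: 282 - 6q_M - 3(q_A + q_F) = 0.
Flint's profit: π_F = (426 - 3Q)q_F - (175q_F). Setting ∂π_F/∂q_F = 0: 251 - 6q_F - 3(q_A + q_M) = 0.
Summing all 3 equations gives 883 − 12Q = 0, hence Q = 883/12.
Back-substituting: q_A = (350 − 883/4)/3 = 517/12, q_M = (282 − 883/4)/3 = 245/12, q_F = (251 − 883/4)/3 = 121/12.
Total output Q = 517/12 + 245/12 + 121/12 = 883/12.

73.58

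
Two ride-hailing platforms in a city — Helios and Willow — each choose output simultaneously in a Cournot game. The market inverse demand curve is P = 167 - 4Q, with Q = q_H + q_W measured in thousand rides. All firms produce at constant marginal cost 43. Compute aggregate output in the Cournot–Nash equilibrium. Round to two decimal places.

20.67

A representative firm's profit is π_i = q_i(167 - 4Q) - 43q_i.
Setting ∂π_i/∂q_i = 0 with rivals' quantities fixed: 124 - 8q_i - 4q_j = 0.
With identical firms every q_j equals q_i, so q_j = q_i and 124 = 12q_i, giving q_i = 31/3.
Total output Q = 31/3 + 31/3 = 62/3.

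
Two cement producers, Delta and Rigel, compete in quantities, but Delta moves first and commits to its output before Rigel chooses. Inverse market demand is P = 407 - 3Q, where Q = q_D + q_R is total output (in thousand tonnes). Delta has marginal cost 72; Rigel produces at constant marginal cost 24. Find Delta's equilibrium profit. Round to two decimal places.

Solve by backward induction. Given q_D, the follower Rigel maximises π_R = (407 - 3q_D - 3q_R)q_R - 24q_R.
Follower FOC: 383 - 3q_D - 6q_R = 0, so q_R(q_D) = (383 - 3q_D)/6.
The leader anticipates this reaction. Substituting into P = 407 - 3Q gives P = 431/2 - (3/2)q_D, so π_D = (431/2 - (3/2)q_D)q_D - 72q_D.
The leader's first-order condition 287/2 - 3q_D = 0 yields q_D = 287/6.
Then q_R = (383 - 3·(287/6))/6 = 479/12.
Price P = 407 - 3·(351/4) = 575/4.
Delta's profit: (575/4 - 72)·(287/6) = 3432.0417.

3432.04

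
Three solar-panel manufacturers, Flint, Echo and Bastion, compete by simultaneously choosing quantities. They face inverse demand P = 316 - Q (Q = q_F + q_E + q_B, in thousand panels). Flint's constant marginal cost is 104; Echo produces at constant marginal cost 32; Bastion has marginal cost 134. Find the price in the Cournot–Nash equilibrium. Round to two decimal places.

146.50

Flint's profit: π_F = (316 - Q)q_F - (104q_F). Setting ∂π_F/∂q_F = 0: 212 - 2q_F - (q_E + q_B) = 0.
Echo's first-order condition: 284 - 2q_E - (q_F + q_B) = 0.
Bastion's first-order condition: 182 - 2q_B - (q_F + q_E) = 0.
Adding the 3 conditions: 678 − 2Q − 2Q = 0, i.e. Q = 339/2.
Back-substituting: q_F = (212 − 339/2) = 85/2, q_E = (284 − 339/2) = 229/2, q_B = (182 − 339/2) = 25/2.
Total output Q = 339/2, so price P = 316 - 339/2 = 293/2.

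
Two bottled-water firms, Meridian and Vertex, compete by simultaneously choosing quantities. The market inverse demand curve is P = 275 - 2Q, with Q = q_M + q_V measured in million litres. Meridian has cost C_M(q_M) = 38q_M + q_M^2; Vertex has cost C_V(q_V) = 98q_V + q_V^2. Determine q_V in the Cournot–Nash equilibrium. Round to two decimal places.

18.38

Meridian's profit: π_M = (275 - 2Q)q_M - (38q_M + q_M²). Setting ∂π_M/∂q_M = 0: 237 - 6q_M - 2(q_V) = 0.
Vertex's profit: π_V = (275 - 2Q)q_V - (98q_V + q_V²). Setting ∂π_V/∂q_V = 0: 177 - 6q_V - 2(q_M) = 0.
Best responses: q_M = (237 - 2q_V)/6, q_V = (177 - 2q_M)/6.
Solving the pair: q_M = 267/8, q_V = 147/8.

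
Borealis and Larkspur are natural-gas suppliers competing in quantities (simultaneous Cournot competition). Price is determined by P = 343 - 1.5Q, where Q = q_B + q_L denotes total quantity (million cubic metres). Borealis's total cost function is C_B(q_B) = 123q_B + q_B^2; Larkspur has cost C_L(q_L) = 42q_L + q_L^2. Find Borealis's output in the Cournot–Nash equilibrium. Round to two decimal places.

28.51

Borealis's profit: π_B = (343 - 1.5Q)q_B - (123q_B + q_B²). Setting ∂π_B/∂q_B = 0: 220 - 5q_B - (3/2)(q_L) = 0.
Larkspur's first-order condition: 301 - 5q_L - (3/2)(q_B) = 0.
Best responses: q_B = (220 - (3/2)q_L)/5, q_L = (301 - (3/2)q_B)/5.
Solving the pair: q_B = 28.5055, q_L = 51.6484.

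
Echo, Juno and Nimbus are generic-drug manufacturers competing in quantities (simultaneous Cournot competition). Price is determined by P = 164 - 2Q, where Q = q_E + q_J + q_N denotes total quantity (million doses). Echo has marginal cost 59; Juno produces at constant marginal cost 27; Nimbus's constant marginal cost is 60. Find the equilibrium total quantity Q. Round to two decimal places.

Echo's profit: π_E = (164 - 2Q)q_E - (59q_E). Setting ∂π_E/∂q_E = 0: 105 - 4q_E - 2(q_J + q_N) = 0.
Juno's profit: π_J = (164 - 2Q)q_J - (27q_J). Setting ∂π_J/∂q_J = 0: 137 - 4q_J - 2(q_E + q_N) = 0.
Nimbus's profit: π_N = (164 - 2Q)q_N - (60q_N). Setting ∂π_N/∂q_N = 0: 104 - 4q_N - 2(q_E + q_J) = 0.
Adding the 3 conditions: 346 − 4Q − 4Q = 0, i.e. Q = 173/4.
Back-substituting: q_E = (105 − 173/2)/2 = 37/4, q_J = (137 − 173/2)/2 = 101/4, q_N = (104 − 173/2)/2 = 35/4.
Total output Q = 37/4 + 101/4 + 35/4 = 173/4.

43.25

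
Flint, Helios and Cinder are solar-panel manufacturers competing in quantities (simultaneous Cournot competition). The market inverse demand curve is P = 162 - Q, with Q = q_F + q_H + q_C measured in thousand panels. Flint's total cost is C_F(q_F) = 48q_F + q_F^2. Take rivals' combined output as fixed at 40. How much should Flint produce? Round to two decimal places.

18.50

With rivals' combined output fixed at 40, Flint's profit is π_F = (162 - 40 - q_F)q_F - (48q_F + q_F²) = (122 - q_F)q_F - (48q_F + q_F²).
∂π_F/∂q_F = 74 - 4q_F = 0, so q_F = 37/2.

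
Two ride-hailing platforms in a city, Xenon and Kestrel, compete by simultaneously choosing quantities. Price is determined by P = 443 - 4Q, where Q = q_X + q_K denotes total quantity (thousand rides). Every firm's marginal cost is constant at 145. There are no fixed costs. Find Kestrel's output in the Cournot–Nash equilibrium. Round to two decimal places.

24.83

Each firm earns π_i = (443 - 4Q)q_i - 145q_i.
First-order condition (treating rivals' output as given): 298 - 8q_i - 4q_j = 0.
With identical firms every q_j equals q_i, so q_j = q_i and 298 = 12q_i, giving q_i = 149/6.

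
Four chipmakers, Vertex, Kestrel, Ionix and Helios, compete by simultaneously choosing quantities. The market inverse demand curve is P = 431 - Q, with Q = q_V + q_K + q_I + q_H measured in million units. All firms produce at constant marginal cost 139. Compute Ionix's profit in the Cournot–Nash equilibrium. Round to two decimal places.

Each firm earns π_i = (431 - Q)q_i - 139q_i.
Setting ∂π_i/∂q_i = 0 with rivals' quantities fixed: 292 - 2q_i - Σ_{j≠i} q_j = 0.
By symmetry each firm produces the same amount; substituting Σ_{j≠i} q_j = 3q_i yields q_i = 292/5.
Price P = 431 - 1168/5 = 987/5.
Ionix's profit: (987/5 - 139)·(292/5) = 3410.5600.

3410.56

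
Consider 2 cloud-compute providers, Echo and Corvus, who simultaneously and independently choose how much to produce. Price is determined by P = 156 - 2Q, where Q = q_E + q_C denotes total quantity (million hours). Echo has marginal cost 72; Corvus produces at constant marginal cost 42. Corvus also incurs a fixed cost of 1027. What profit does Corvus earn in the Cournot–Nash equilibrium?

125

Echo's profit: π_E = (156 - 2Q)q_E - (72q_E). Setting ∂π_E/∂q_E = 0: 84 - 4q_E - 2(q_C) = 0.
Corvus's first-order condition: 114 - 4q_C - 2(q_E) = 0.
So q_E = (84 - 2q_C)/4 and q_C = (114 - 2q_E)/4.
Substituting one into the other gives q_E = 9 and q_C = 24.
Price P = 156 - 2·33 = 90.
Corvus's profit: (90 - 42)·24 - 1027 = 125.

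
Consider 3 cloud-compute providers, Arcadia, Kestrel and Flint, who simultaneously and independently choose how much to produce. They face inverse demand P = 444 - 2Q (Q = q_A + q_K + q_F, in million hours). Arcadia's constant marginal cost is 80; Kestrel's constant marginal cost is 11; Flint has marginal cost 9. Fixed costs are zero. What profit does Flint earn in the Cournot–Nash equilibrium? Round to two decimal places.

8064.50

Arcadia's profit: π_A = (444 - 2Q)q_A - (80q_A). Setting ∂π_A/∂q_A = 0: 364 - 4q_A - 2(q_K + q_F) = 0.
Kestrel's first-order condition: 433 - 4q_K - 2(q_A + q_F) = 0.
Flint's first-order condition: 435 - 4q_F - 2(q_A + q_K) = 0.
Summing all 3 equations gives 1232 − 8Q = 0, hence Q = 154.
Back-substituting: q_A = (364 − 308)/2 = 28, q_K = (433 − 308)/2 = 125/2, q_F = (435 − 308)/2 = 127/2.
Price P = 444 - 2·154 = 136.
Flint's profit: (136 - 9)·(127/2) = 8064.5000.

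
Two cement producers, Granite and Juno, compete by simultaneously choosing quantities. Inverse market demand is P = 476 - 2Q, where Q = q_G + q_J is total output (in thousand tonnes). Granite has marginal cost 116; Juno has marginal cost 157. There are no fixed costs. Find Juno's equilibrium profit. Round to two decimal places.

Granite's profit: π_G = (476 - 2Q)q_G - (116q_G). Setting ∂π_G/∂q_G = 0: 360 - 4q_G - 2(q_J) = 0.
Juno's first-order condition: 319 - 4q_J - 2(q_G) = 0.
So q_G = (360 - 2q_J)/4 and q_J = (319 - 2q_G)/4.
Substituting one into the other gives q_G = 401/6 and q_J = 139/3.
Price P = 476 - 2·(679/6) = 749/3.
Juno's profit: (749/3 - 157)·(139/3) = 4293.5556.

4293.56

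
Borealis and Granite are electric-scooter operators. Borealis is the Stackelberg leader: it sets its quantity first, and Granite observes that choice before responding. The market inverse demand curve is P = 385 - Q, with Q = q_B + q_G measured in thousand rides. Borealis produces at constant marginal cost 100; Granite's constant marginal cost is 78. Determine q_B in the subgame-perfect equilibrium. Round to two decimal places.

Solve by backward induction. Given q_B, the follower Granite maximises π_G = (385 - q_B - q_G)q_G - 78q_G.
Setting the follower's marginal profit to zero, 307 - q_B - 2q_G = 0, i.e. q_G = (307 - q_B)/2.
The leader anticipates this reaction. Substituting into P = 385 - Q gives P = 463/2 - (1/2)q_B, so π_B = (463/2 - (1/2)q_B)q_B - 100q_B.
Maximising: ∂π_B/∂q_B = 263/2 - q_B = 0, giving q_B = 263/2.
Then q_G = (307 - 263/2)/2 = 351/4.

131.50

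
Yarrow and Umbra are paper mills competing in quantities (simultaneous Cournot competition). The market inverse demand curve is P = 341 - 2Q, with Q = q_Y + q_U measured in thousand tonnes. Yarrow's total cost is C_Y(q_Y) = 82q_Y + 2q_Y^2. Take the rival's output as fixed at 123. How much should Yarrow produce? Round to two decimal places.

With the rival's output fixed at 123, Yarrow's profit is π_Y = (341 - 2·123 - 2q_Y)q_Y - (82q_Y + 2q_Y²) = (95 - 2q_Y)q_Y - (82q_Y + 2q_Y²).
∂π_Y/∂q_Y = 13 - 8q_Y = 0, so q_Y = 13/8.

1.63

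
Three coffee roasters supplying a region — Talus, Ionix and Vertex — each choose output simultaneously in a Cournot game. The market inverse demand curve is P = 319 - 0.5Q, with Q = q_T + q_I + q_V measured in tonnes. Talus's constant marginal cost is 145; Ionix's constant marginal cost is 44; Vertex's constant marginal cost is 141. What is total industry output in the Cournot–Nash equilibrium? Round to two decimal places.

313.50

Talus's profit: π_T = (319 - 0.5Q)q_T - (145q_T). Setting ∂π_T/∂q_T = 0: 174 - q_T - (1/2)(q_I + q_V) = 0.
Ionix's profit: π_I = (319 - 0.5Q)q_I - (44q_I). Setting ∂π_I/∂q_I = 0: 275 - q_I - (1/2)(q_T + q_V) = 0.
Vertex's profit: π_V = (319 - 0.5Q)q_V - (141q_V). Setting ∂π_V/∂q_V = 0: 178 - q_V - (1/2)(q_T + q_I) = 0.
Adding the 3 first-order conditions: 627 − 2Q = 0, so Q = 627/2.
Back-substituting: q_T = (174 − 627/4)/(1/2) = 69/2, q_I = (275 − 627/4)/(1/2) = 473/2, q_V = (178 − 627/4)/(1/2) = 85/2.
Total output Q = 69/2 + 473/2 + 85/2 = 627/2.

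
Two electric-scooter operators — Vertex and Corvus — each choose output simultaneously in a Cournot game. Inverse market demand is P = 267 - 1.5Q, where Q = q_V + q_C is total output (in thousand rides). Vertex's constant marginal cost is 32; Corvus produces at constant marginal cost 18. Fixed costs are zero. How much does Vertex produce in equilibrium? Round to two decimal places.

Vertex's profit: π_V = (267 - 1.5Q)q_V - (32q_V). Setting ∂π_V/∂q_V = 0: 235 - 3q_V - (3/2)(q_C) = 0.
Corvus's profit: π_C = (267 - 1.5Q)q_C - (18q_C). Setting ∂π_C/∂q_C = 0: 249 - 3q_C - (3/2)(q_V) = 0.
Best responses: q_V = (235 - (3/2)q_C)/3, q_C = (249 - (3/2)q_V)/3.
Substituting one into the other gives q_V = 442/9 and q_C = 526/9.

49.11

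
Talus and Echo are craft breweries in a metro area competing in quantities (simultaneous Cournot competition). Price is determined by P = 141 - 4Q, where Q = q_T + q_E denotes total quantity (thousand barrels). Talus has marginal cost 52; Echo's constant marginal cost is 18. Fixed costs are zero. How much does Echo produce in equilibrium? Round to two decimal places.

Talus's profit: π_T = (141 - 4Q)q_T - (52q_T). Setting ∂π_T/∂q_T = 0: 89 - 8q_T - 4(q_E) = 0.
Echo's first-order condition: 123 - 8q_E - 4(q_T) = 0.
So q_T = (89 - 4q_E)/8 and q_E = (123 - 4q_T)/8.
Substituting one into the other gives q_T = 55/12 and q_E = 157/12.

13.08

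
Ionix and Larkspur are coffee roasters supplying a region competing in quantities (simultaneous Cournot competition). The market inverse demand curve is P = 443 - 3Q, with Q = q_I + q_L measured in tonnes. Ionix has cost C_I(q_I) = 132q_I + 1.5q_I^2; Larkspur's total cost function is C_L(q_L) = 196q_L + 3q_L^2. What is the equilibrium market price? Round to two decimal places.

313.27

Ionix's profit: π_I = (443 - 3Q)q_I - (132q_I + (3/2)q_I²). Setting ∂π_I/∂q_I = 0: 311 - 9q_I - 3(q_L) = 0.
Larkspur's first-order condition: 247 - 12q_L - 3(q_I) = 0.
So q_I = (311 - 3q_L)/9 and q_L = (247 - 3q_I)/12.
Substituting one into the other gives q_I = 997/33 and q_L = 430/33.
Total output Q = 1427/33, so price P = 443 - 3·(1427/33) = 313.2727.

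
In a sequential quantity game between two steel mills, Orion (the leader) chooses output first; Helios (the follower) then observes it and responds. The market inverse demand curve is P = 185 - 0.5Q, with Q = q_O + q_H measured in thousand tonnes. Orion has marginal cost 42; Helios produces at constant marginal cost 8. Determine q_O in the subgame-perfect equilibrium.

109

The follower Helios best-responds to any q_O: π_H = (185 - 0.5Q)q_H - 8q_H.
Setting the follower's marginal profit to zero, 177 - (1/2)q_O - q_H = 0, i.e. q_H = (177 - (1/2)q_O).
The leader anticipates this reaction. Substituting into P = 185 - 0.5Q gives P = 193/2 - (1/4)q_O, so π_O = (193/2 - (1/4)q_O)q_O - 42q_O.
Maximising: ∂π_O/∂q_O = 109/2 - (1/2)q_O = 0, giving q_O = 109.
Then q_H = (177 - (1/2)·109) = 245/2.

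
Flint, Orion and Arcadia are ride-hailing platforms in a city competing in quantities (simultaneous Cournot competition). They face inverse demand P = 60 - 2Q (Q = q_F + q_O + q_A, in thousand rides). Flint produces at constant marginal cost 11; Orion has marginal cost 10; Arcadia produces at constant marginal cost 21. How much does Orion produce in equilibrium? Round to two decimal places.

Flint's profit: π_F = (60 - 2Q)q_F - (11q_F). Setting ∂π_F/∂q_F = 0: 49 - 4q_F - 2(q_O + q_A) = 0.
Orion's profit: π_O = (60 - 2Q)q_O - (10q_O). Setting ∂π_O/∂q_O = 0: 50 - 4q_O - 2(q_F + q_A) = 0.
Arcadia's profit: π_A = (60 - 2Q)q_A - (21q_A). Setting ∂π_A/∂q_A = 0: 39 - 4q_A - 2(q_F + q_O) = 0.
Adding the 3 first-order conditions: 138 − 8Q = 0, so Q = 69/4.
Back-substituting: q_F = (49 − 69/2)/2 = 29/4, q_O = (50 − 69/2)/2 = 31/4, q_A = (39 − 69/2)/2 = 9/4.

7.75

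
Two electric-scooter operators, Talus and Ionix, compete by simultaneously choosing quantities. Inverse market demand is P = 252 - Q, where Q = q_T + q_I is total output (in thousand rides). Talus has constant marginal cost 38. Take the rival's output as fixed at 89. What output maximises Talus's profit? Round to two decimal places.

With the rival's output fixed at 89, Talus's profit is π_T = (252 - 89 - q_T)q_T - (38q_T) = (163 - q_T)q_T - (38q_T).
∂π_T/∂q_T = 125 - 2q_T = 0, so q_T = 125/2.

62.50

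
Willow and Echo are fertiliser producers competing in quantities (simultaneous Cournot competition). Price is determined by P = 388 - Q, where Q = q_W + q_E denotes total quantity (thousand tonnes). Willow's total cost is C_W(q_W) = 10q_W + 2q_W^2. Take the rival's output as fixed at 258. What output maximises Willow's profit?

With the rival's output fixed at 258, Willow's profit is π_W = (388 - 258 - q_W)q_W - (10q_W + 2q_W²) = (130 - q_W)q_W - (10q_W + 2q_W²).
∂π_W/∂q_W = 120 - 6q_W = 0, so q_W = 20.

20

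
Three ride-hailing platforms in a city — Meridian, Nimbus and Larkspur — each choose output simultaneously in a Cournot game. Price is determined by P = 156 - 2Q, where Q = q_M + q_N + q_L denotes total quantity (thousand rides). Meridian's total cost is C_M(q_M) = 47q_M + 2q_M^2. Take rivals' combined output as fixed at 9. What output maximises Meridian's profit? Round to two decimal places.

11.38

With rivals' combined output fixed at 9, Meridian's profit is π_M = (156 - 2·9 - 2q_M)q_M - (47q_M + 2q_M²) = (138 - 2q_M)q_M - (47q_M + 2q_M²).
∂π_M/∂q_M = 91 - 8q_M = 0, so q_M = 91/8.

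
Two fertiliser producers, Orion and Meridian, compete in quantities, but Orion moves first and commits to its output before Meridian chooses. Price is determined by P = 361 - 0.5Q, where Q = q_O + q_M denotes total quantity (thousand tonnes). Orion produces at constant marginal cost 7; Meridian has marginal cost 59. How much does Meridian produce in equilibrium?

99

Solve by backward induction. Given q_O, the follower Meridian maximises π_M = (361 - (1/2)q_O - (1/2)q_M)q_M - 59q_M.
Follower FOC: 302 - (1/2)q_O - q_M = 0, so q_M(q_O) = (302 - (1/2)q_O).
The leader anticipates this reaction. Substituting into P = 361 - 0.5Q gives P = 210 - (1/4)q_O, so π_O = (210 - (1/4)q_O)q_O - 7q_O.
The leader's first-order condition 203 - (1/2)q_O = 0 yields q_O = 406.
Then q_M = (302 - (1/2)·406) = 99.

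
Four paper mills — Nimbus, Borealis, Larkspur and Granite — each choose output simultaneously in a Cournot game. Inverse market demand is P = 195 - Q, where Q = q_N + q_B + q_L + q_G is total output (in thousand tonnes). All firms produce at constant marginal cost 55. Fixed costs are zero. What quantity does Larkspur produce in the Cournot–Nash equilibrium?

Each firm earns π_i = (195 - Q)q_i - 55q_i.
First-order condition (treating rivals' output as given): 140 - 2q_i - Σ_{j≠i} q_j = 0.
With identical firms every q_j equals q_i, so Σ_{j≠i} q_j = 3q_i and 140 = 5q_i, giving q_i = 28.

28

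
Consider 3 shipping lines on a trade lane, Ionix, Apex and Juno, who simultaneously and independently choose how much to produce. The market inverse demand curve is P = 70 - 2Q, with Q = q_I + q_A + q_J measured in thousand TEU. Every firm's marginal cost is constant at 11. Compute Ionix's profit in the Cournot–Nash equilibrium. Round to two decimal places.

A representative firm's profit is π_i = q_i(70 - 2Q) - 11q_i.
First-order condition (treating rivals' output as given): 59 - 4q_i - 2·Σ_{j≠i} q_j = 0.
With identical firms every q_j equals q_i, so Σ_{j≠i} q_j = 2q_i and 59 = 8q_i, giving q_i = 59/8.
Price P = 70 - 2·(177/8) = 103/4.
Ionix's profit: (103/4 - 11)·(59/8) = 108.7813.

108.78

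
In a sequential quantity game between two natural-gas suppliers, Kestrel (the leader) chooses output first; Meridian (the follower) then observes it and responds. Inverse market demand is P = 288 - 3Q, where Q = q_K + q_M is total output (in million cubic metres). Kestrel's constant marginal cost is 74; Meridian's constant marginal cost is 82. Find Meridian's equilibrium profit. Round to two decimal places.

Solve by backward induction. Given q_K, the follower Meridian maximises π_M = (288 - 3q_K - 3q_M)q_M - 82q_M.
∂π_M/∂q_M = 206 - 3q_K - 6q_M = 0 gives the reaction function q_M = (206 - 3q_K)/6.
Kestrel substitutes q_M(q_K) into its own profit: π_K = q_K(288 - 3q_K - (206 - 3q_K)/2) - 74q_K = (185 - (3/2)q_K)q_K - 74q_K.
Leader FOC: 111 - 3q_K = 0, so q_K = 37.
Then q_M = (206 - 3·37)/6 = 95/6.
Price P = 288 - 3·(317/6) = 259/2.
Meridian's profit: (259/2 - 82)·(95/6) = 752.0833.

752.08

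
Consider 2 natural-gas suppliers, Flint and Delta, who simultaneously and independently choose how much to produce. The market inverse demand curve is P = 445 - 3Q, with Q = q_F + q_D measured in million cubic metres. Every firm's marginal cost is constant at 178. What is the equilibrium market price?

267

A representative firm's profit is π_i = q_i(445 - 3Q) - 178q_i.
First-order condition (treating rivals' output as given): 267 - 6q_i - 3q_j = 0.
By symmetry each firm produces the same amount; substituting q_j = q_i yields q_i = 267/9 = 89/3.
Total output Q = 178/3, so price P = 445 - 3·(178/3) = 267.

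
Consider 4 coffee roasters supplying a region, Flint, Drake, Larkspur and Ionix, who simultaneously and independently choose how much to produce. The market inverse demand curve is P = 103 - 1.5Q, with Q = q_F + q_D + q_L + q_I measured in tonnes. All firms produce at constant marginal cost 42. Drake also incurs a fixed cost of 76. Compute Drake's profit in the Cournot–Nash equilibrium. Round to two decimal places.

23.23

Each firm earns π_i = (103 - 1.5Q)q_i - 42q_i.
Setting ∂π_i/∂q_i = 0 with rivals' quantities fixed: 61 - 3q_i - (3/2)·Σ_{j≠i} q_j = 0.
With identical firms every q_j equals q_i, so Σ_{j≠i} q_j = 3q_i and 61 = (15/2)q_i, giving q_i = 122/15.
Price P = 103 - (3/2)·(488/15) = 271/5.
Drake's profit: (271/5 - 42)·(122/15) - 76 = 1742/75.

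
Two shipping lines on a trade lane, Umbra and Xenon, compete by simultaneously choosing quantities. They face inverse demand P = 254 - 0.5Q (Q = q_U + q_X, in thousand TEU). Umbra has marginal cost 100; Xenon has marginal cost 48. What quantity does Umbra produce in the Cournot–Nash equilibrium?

68

Umbra's profit: π_U = (254 - 0.5Q)q_U - (100q_U). Setting ∂π_U/∂q_U = 0: 154 - q_U - (1/2)(q_X) = 0.
Xenon's profit: π_X = (254 - 0.5Q)q_X - (48q_X). Setting ∂π_X/∂q_X = 0: 206 - q_X - (1/2)(q_U) = 0.
Rearranging gives the reaction functions q_U = (154 - (1/2)q_X) and q_X = (206 - (1/2)q_U).
Substituting one into the other gives q_U = 68 and q_X = 172.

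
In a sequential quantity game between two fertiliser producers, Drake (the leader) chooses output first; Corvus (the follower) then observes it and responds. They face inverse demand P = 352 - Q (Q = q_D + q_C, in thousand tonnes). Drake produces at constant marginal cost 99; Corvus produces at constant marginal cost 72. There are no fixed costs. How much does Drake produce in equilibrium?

113

The follower Corvus best-responds to any q_D: π_C = (352 - Q)q_C - 72q_C.
∂π_C/∂q_C = 280 - q_D - 2q_C = 0 gives the reaction function q_C = (280 - q_D)/2.
The leader anticipates this reaction. Substituting into P = 352 - Q gives P = 212 - (1/2)q_D, so π_D = (212 - (1/2)q_D)q_D - 99q_D.
Leader FOC: 113 - q_D = 0, so q_D = 113.
Then q_C = (280 - 113)/2 = 167/2.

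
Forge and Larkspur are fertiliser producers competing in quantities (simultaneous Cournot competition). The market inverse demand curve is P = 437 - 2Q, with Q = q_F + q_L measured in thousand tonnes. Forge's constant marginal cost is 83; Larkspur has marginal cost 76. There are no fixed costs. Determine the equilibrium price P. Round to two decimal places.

Forge's profit: π_F = (437 - 2Q)q_F - (83q_F). Setting ∂π_F/∂q_F = 0: 354 - 4q_F - 2(q_L) = 0.
Larkspur's profit: π_L = (437 - 2Q)q_L - (76q_L). Setting ∂π_L/∂q_L = 0: 361 - 4q_L - 2(q_F) = 0.
Best responses: q_F = (354 - 2q_L)/4, q_L = (361 - 2q_F)/4.
Substituting one into the other gives q_F = 347/6 and q_L = 184/3.
Total output Q = 715/6, so price P = 437 - 2·(715/6) = 596/3.

198.67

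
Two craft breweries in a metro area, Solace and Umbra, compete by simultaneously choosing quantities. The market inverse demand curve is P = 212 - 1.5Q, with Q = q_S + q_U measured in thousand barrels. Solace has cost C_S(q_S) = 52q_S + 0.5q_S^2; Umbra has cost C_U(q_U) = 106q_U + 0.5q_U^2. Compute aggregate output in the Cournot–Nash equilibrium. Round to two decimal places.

Solace's profit: π_S = (212 - 1.5Q)q_S - (52q_S + (1/2)q_S²). Setting ∂π_S/∂q_S = 0: 160 - 4q_S - (3/2)(q_U) = 0.
Umbra's first-order condition: 106 - 4q_U - (3/2)(q_S) = 0.
So q_S = (160 - (3/2)q_U)/4 and q_U = (106 - (3/2)q_S)/4.
Solving the pair: q_S = 1924/55, q_U = 736/55.
Total output Q = 1924/55 + 736/55 = 532/11.

48.36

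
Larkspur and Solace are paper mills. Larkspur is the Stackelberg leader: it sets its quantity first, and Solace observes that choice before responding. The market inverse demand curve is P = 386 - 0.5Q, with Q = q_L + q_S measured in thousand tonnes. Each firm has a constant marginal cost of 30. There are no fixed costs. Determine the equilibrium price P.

Solve by backward induction. Given q_L, the follower Solace maximises π_S = (386 - (1/2)q_L - (1/2)q_S)q_S - 30q_S.
Follower FOC: 356 - (1/2)q_L - q_S = 0, so q_S(q_L) = (356 - (1/2)q_L).
The leader anticipates this reaction. Substituting into P = 386 - 0.5Q gives P = 208 - (1/4)q_L, so π_L = (208 - (1/4)q_L)q_L - 30q_L.
Maximising: ∂π_L/∂q_L = 178 - (1/2)q_L = 0, giving q_L = 356.
Then q_S = (356 - (1/2)·356) = 178.
Total output Q = 534, so price P = 386 - (1/2)·534 = 119.

119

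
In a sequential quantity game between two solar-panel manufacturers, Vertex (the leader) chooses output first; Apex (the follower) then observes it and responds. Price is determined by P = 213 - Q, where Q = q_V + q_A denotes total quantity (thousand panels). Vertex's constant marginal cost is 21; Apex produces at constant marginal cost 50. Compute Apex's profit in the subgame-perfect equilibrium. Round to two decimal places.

689.06

Solve by backward induction. Given q_V, the follower Apex maximises π_A = (213 - q_V - q_A)q_A - 50q_A.
Setting the follower's marginal profit to zero, 163 - q_V - 2q_A = 0, i.e. q_A = (163 - q_V)/2.
Vertex substitutes q_A(q_V) into its own profit: π_V = q_V(213 - q_V - (163 - q_V)/2) - 21q_V = (263/2 - (1/2)q_V)q_V - 21q_V.
Leader FOC: 221/2 - q_V = 0, so q_V = 221/2.
Then q_A = (163 - 221/2)/2 = 105/4.
Price P = 213 - 547/4 = 305/4.
Apex's profit: (305/4 - 50)·(105/4) = 689.0625.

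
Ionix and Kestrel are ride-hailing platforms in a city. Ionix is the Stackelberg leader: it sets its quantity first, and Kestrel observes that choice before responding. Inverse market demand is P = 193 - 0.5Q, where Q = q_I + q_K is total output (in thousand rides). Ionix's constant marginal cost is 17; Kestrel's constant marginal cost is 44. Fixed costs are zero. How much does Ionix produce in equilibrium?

203

Solve by backward induction. Given q_I, the follower Kestrel maximises π_K = (193 - (1/2)q_I - (1/2)q_K)q_K - 44q_K.
Follower FOC: 149 - (1/2)q_I - q_K = 0, so q_K(q_I) = (149 - (1/2)q_I).
The leader anticipates this reaction. Substituting into P = 193 - 0.5Q gives P = 237/2 - (1/4)q_I, so π_I = (237/2 - (1/4)q_I)q_I - 17q_I.
Maximising: ∂π_I/∂q_I = 203/2 - (1/2)q_I = 0, giving q_I = 203.
Then q_K = (149 - (1/2)·203) = 95/2.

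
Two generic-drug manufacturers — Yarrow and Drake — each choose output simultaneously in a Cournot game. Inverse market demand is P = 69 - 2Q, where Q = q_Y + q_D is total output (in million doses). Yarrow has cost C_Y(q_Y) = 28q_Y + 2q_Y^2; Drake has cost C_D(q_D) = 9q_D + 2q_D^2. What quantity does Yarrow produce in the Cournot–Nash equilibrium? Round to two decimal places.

3.47

Yarrow's profit: π_Y = (69 - 2Q)q_Y - (28q_Y + 2q_Y²). Setting ∂π_Y/∂q_Y = 0: 41 - 8q_Y - 2(q_D) = 0.
Drake's profit: π_D = (69 - 2Q)q_D - (9q_D + 2q_D²). Setting ∂π_D/∂q_D = 0: 60 - 8q_D - 2(q_Y) = 0.
So q_Y = (41 - 2q_D)/8 and q_D = (60 - 2q_Y)/8.
Substituting one into the other gives q_Y = 52/15 and q_D = 199/30.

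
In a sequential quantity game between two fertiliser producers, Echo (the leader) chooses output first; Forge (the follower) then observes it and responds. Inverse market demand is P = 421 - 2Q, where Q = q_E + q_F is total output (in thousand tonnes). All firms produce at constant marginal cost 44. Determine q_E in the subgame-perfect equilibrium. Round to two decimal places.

The follower Forge best-responds to any q_E: π_F = (421 - 2Q)q_F - 44q_F.
∂π_F/∂q_F = 377 - 2q_E - 4q_F = 0 gives the reaction function q_F = (377 - 2q_E)/4.
Echo substitutes q_F(q_E) into its own profit: π_E = q_E(421 - 2q_E - (377 - 2q_E)/2) - 44q_E = (465/2 - q_E)q_E - 44q_E.
The leader's first-order condition 377/2 - 2q_E = 0 yields q_E = 377/4.
Then q_F = (377 - 2·(377/4))/4 = 377/8.

94.25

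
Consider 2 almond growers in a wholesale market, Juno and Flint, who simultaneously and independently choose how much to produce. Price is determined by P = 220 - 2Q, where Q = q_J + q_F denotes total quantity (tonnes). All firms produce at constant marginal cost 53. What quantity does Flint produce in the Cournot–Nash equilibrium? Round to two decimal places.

27.83

Each firm earns π_i = (220 - 2Q)q_i - 53q_i.
Setting ∂π_i/∂q_i = 0 with rivals' quantities fixed: 167 - 4q_i - 2q_j = 0.
By symmetry each firm produces the same amount; substituting q_j = q_i yields q_i = 167/6.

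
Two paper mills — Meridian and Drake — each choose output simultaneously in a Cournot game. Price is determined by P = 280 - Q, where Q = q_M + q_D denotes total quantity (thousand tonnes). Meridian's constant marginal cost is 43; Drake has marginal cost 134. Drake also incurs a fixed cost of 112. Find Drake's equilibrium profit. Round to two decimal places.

Meridian's profit: π_M = (280 - Q)q_M - (43q_M). Setting ∂π_M/∂q_M = 0: 237 - 2q_M - (q_D) = 0.
Drake's first-order condition: 146 - 2q_D - (q_M) = 0.
Rearranging gives the reaction functions q_M = (237 - q_D)/2 and q_D = (146 - q_M)/2.
Solving the pair: q_M = 328/3, q_D = 55/3.
Price P = 280 - 383/3 = 457/3.
Drake's profit: (457/3 - 134)·(55/3) - 112 = 224.1111.

224.11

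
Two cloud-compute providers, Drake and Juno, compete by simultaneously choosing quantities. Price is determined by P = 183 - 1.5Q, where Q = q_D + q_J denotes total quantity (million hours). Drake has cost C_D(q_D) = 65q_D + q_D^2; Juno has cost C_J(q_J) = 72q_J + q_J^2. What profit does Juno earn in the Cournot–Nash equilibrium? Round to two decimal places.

690.18

Drake's profit: π_D = (183 - 1.5Q)q_D - (65q_D + q_D²). Setting ∂π_D/∂q_D = 0: 118 - 5q_D - (3/2)(q_J) = 0.
Juno's first-order condition: 111 - 5q_J - (3/2)(q_D) = 0.
Rearranging gives the reaction functions q_D = (118 - (3/2)q_J)/5 and q_J = (111 - (3/2)q_D)/5.
Solving the pair: q_D = 242/13, q_J = 216/13.
Price P = 183 - (3/2)·(458/13) = 1692/13.
Juno's profit: (1692/13)·(216/13) - 72·(216/13) - (216/13)² = 690.1775.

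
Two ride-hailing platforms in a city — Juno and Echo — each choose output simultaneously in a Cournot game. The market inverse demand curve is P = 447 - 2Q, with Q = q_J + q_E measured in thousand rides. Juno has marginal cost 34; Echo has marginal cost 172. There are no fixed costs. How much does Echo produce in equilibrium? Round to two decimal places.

22.83

Juno's profit: π_J = (447 - 2Q)q_J - (34q_J). Setting ∂π_J/∂q_J = 0: 413 - 4q_J - 2(q_E) = 0.
Echo's first-order condition: 275 - 4q_E - 2(q_J) = 0.
Rearranging gives the reaction functions q_J = (413 - 2q_E)/4 and q_E = (275 - 2q_J)/4.
Solving the pair: q_J = 551/6, q_E = 137/6.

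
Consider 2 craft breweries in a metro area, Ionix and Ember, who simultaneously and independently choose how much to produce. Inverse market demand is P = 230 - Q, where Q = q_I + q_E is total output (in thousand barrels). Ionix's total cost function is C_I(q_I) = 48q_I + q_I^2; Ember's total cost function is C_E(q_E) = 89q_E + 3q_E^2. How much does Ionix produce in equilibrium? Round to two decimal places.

42.42

Ionix's profit: π_I = (230 - Q)q_I - (48q_I + q_I²). Setting ∂π_I/∂q_I = 0: 182 - 4q_I - (q_E) = 0.
Ember's first-order condition: 141 - 8q_E - (q_I) = 0.
Rearranging gives the reaction functions q_I = (182 - q_E)/4 and q_E = (141 - q_I)/8.
Solving the pair: q_I = 1315/31, q_E = 382/31.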